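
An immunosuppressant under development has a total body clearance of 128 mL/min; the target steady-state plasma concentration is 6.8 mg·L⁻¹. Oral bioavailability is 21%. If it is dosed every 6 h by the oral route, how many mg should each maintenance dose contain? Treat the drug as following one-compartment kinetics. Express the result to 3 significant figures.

CL = 128 mL/min = 128 × 0.06 = 7.680 L/h
At steady state, dose per interval replaces the amount cleared in that interval: F·D/τ = CL·Css.
D = CL × Css × τ / F = 7.680 × 6.8 × 6 / 0.21 = 1492 mg

1490 mg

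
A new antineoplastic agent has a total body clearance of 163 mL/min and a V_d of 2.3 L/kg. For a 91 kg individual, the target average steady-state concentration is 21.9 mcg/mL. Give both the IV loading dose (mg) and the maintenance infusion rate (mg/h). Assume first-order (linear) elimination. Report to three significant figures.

Vd(total) = 91 kg × 2.3 L/kg = 209.3 L
Loading: fill Vd to C_target → 209.3 L × 21.9 mg/L = 4584 mg
CL = 163 mL/min = 163 × 0.06 = 9.780 L/h
Maintenance: replace elimination → rate = CL × Css = 9.780 × 21.9 = 214.2 mg/h

(a) 4580 mg; (b) 214 mg/h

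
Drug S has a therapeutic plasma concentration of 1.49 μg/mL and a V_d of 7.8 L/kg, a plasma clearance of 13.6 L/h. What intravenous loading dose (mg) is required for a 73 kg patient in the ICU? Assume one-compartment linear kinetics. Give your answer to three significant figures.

848 mg

Vd(total) = 73 kg × 7.8 L/kg = 569.4 L
LD = Vd × C = 569.4 × 1.490 = 848.4 mg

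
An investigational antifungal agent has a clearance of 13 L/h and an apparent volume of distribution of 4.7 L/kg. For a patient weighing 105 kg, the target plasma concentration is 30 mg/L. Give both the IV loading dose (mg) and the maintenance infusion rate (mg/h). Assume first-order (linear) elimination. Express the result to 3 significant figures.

(a) 14800 mg; (b) 390 mg/h

Vd = 4.7 L/kg × 105 kg = 493.5 L
LD = Vd · C_target = 493.5 × 30 = 14810 mg
Infusion rate = 13.00 L/h × 30 mg/L = 390.0 mg/h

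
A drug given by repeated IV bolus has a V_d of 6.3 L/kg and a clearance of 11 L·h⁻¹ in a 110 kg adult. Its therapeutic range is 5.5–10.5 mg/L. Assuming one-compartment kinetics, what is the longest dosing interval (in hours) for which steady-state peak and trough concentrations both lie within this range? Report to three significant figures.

Total Vd = 6.3 × 110 = 693.0 L
k = CL / Vd = 11.00 / 693.0 = 0.01587 h⁻¹
Between IV bolus doses, concentration decays as C = C₀·e^(−kτ), so C_peak/C_trough = e^(kτ).
τ_max = ln(C_peak/C_trough) / k = ln(10.5/5.5) / 0.01587 = 0.6466 / 0.01587 = 40.74 h

40.7 h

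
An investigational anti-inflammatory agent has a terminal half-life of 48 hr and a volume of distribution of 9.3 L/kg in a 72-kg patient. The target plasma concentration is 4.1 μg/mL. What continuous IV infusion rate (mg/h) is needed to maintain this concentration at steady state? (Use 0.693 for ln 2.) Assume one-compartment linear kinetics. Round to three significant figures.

Vd(total) = 72 kg × 9.3 L/kg = 669.6 L
k = 0.693/48 = 0.01444 h⁻¹, so CL = k·Vd = 0.01444 × 669.6 = 9.669 L/h
Infusion rate = CL × Css = 9.669 × 4.1 = 39.64 mg/h

39.6 mg/h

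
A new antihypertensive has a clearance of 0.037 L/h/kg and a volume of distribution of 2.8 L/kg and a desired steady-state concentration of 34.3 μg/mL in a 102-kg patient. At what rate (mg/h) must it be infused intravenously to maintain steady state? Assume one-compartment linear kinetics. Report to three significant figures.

CL = 0.037 L/h/kg × 102 kg = 3.774 L/h
Maintenance depends on clearance, not Vd — rate in must match rate out.
R₀ = 3.774 × 34.3 = 129.4 mg/h

129 mg/h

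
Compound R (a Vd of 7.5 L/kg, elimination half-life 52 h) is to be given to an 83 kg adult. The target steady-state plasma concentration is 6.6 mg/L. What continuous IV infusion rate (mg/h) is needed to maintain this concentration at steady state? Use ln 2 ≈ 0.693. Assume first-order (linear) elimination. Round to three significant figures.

54.8 mg/h

Total Vd = 7.5 × 83 = 622.5 L
k = 0.693/52 = 0.01333 h⁻¹, so CL = k·Vd = 0.01333 × 622.5 = 8.298 L/h
Infusion rate = CL × Css = 8.298 × 6.6 = 54.77 mg/h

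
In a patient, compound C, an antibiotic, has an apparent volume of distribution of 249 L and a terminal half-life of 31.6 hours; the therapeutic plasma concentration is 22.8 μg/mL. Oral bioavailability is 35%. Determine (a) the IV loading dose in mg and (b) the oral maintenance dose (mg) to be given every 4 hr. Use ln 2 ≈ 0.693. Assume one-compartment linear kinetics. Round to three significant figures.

(a) 5680 mg; (b) 1420 mg

LD = Vd × C = 249.0 × 22.8 = 5677 mg
CL = 0.693 × Vd / t½ = 0.693 × 249.0 / 31.6 = 5.461 L/h
D = CL × Css × τ / F = 5.461 × 22.8 × 4 / 0.35 = 1423 mg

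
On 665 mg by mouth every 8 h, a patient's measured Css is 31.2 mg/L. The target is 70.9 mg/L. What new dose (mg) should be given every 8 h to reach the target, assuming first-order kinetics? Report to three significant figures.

For first-order elimination, Css ∝ F·D/(CL·τ); F and CL are unchanged, so Css ∝ D/τ.
D₂ = D₁ × (Css,target / Css,current) = 665 × 70.9/31.2 = 1511 mg

1510 mg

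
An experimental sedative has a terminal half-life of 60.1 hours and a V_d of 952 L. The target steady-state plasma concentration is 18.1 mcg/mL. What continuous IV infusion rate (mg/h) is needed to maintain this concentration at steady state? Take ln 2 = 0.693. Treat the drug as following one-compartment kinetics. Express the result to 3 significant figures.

CL = ln 2 · Vd / t½ = 0.693 × 952.0 / 60.1 = 10.98 L/h
Infusion rate = CL × Css = 10.98 × 18.1 = 198.7 mg/h

199 mg/h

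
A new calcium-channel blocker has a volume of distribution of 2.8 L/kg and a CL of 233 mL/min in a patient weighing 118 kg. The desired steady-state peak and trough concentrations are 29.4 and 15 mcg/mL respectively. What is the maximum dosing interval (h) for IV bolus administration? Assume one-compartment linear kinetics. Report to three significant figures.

15.9 h

Total Vd = 2.8 × 118 = 330.4 L
CL = 233 mL/min × 60/1000 = 13.98 L/h
k = CL / Vd = 13.98 / 330.4 = 0.04231 h⁻¹
Between IV bolus doses, concentration decays as C = C₀·e^(−kτ), so C_peak/C_trough = e^(kτ).
τ_max = ln(C_peak/C_trough) / k = ln(29.4/15) / 0.04231 = 0.6729 / 0.04231 = 15.90 h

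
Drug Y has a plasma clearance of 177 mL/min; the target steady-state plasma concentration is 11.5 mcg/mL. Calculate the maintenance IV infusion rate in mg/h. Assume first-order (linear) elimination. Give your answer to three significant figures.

CL = 177 mL/min × 60/1000 = 10.62 L/h
R₀ = 10.62 × 11.5 = 122.1 mg/h

122 mg/h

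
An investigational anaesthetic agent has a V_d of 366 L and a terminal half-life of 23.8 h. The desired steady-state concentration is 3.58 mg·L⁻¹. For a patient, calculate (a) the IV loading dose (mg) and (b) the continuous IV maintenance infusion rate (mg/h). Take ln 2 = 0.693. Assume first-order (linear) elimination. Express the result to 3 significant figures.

(a) 1310 mg; (b) 38.2 mg/h

LD = Vd × C = 366.0 × 3.58 = 1310 mg
CL = 0.693 × Vd / t½ = 0.693 × 366.0 / 23.8 = 10.66 L/h
Infusion rate = CL × Css = 10.66 × 3.58 = 38.16 mg/h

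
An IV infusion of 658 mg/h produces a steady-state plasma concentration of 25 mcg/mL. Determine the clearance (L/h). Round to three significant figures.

26.3 L/h

At steady state, infusion rate = CL × Css, so CL = rate / Css.
CL = 658 / 25 = 26.32 L/h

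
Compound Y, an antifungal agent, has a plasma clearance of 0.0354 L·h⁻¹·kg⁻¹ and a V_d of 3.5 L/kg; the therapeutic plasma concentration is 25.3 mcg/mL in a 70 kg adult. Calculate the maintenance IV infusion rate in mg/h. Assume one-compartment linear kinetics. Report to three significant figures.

CL = 0.0354 L·h⁻¹·kg⁻¹ × 70 kg = 2.478 L/h
Vd does not affect the maintenance rate; only clearance governs steady-state input.
Infusion rate = CL · Css = 2.478 L/h × 25.3 mg/L = 62.69 mg/h

62.7 mg/h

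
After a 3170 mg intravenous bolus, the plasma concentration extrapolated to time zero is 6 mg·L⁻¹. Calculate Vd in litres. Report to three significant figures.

Immediately after an IV bolus, C₀ = Dose / Vd, so Vd = Dose / C₀.
Vd = 3170 / 6 = 528.3 L

528 L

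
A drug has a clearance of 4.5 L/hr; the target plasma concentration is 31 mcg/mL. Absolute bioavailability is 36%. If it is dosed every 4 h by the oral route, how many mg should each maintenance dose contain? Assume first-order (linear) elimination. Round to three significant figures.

D = CL × Css × τ / F = 4.500 × 31 × 4 / 0.36 = 1550 mg

1550 mg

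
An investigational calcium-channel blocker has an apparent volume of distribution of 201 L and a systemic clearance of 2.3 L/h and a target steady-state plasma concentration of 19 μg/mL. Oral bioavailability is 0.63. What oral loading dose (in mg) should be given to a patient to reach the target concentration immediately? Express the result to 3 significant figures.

The loading dose fills Vd to the target concentration; clearance is irrelevant here.
LD = Vd × C / F = 201.0 × 19.00 / 0.63 = 6062 mg

6060 mg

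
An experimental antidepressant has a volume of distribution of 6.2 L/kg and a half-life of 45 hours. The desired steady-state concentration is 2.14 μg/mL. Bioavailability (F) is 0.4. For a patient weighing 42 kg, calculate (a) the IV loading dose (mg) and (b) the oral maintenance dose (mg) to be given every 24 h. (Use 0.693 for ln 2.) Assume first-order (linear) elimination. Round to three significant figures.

(a) 557 mg; (b) 515 mg

Vd = 6.2 L/kg × 42 kg = 260.4 L
LD = Vd × C = 260.4 × 2.14 = 557.3 mg
CL = 0.693 × Vd / t½ = 0.693 × 260.4 / 45 = 4.010 L/h
D = CL × Css × τ / F = 4.010 × 2.14 × 24 / 0.4 = 514.9 mg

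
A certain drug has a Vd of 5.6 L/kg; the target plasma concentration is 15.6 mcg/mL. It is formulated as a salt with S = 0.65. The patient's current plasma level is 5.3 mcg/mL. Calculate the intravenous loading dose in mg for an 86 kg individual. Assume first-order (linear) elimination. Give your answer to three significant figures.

7630 mg

Vd = 5.6 L/kg × 86 kg = 481.6 L
Concentration deficit ΔC = 15.6 − 5.3 = 10.30 mg/L
LD = Vd × ΔC / S = 481.6 × 10.30 / 0.65 = 7632 mg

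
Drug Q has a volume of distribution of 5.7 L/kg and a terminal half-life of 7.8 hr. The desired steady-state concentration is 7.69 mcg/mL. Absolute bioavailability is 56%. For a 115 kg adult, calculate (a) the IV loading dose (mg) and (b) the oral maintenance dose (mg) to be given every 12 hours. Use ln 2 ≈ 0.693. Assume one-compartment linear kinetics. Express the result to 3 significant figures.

(a) 5040 mg; (b) 9600 mg

Vd = 5.7 L/kg × 115 kg = 655.5 L
LD = Vd × C = 655.5 × 7.69 = 5041 mg
CL = 0.693 × Vd / t½ = 0.693 × 655.5 / 7.8 = 58.24 L/h
D = CL × Css × τ / F = 58.24 × 7.69 × 12 / 0.56 = 9597 mg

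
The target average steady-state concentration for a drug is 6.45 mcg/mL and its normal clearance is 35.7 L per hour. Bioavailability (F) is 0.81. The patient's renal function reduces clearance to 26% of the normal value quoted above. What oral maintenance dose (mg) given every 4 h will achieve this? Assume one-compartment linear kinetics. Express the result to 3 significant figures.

Patient clearance = 0.26 × 35.70 = 9.282 L/h
D = CL × Css × τ / F = 9.282 × 6.45 × 4 / 0.81 = 295.6 mg

296 mg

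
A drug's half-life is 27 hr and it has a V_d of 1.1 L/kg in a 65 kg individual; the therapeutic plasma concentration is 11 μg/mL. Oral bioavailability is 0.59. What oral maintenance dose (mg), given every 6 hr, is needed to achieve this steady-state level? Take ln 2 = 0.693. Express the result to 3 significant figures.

205 mg

Total Vd = 1.1 × 65 = 71.50 L
k = 0.693/27 = 0.02567 h⁻¹, so CL = k·Vd = 0.02567 × 71.50 = 1.835 L/h
D = CL × Css × τ / F = 1.835 × 11 × 6 / 0.59 = 205.3 mg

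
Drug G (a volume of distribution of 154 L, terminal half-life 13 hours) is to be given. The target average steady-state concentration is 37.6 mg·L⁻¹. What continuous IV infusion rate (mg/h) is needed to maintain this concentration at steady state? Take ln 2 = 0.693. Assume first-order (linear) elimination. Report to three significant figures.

CL = ln 2 · Vd / t½ = 0.693 × 154.0 / 13 = 8.209 L/h
Infusion rate = CL × Css = 8.209 × 37.6 = 308.7 mg/h

309 mg/h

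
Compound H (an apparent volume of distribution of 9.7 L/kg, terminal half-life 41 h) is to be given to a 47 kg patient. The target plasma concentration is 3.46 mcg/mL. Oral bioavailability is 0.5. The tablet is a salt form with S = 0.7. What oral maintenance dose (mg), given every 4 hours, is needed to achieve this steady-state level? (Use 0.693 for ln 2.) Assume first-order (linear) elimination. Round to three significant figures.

Vd = 9.7 L/kg × 47 kg = 455.9 L
CL = ln 2 · Vd / t½ = 0.693 × 455.9 / 41 = 7.706 L/h
D = CL × Css × τ / F / S = 7.706 × 3.46 × 4 / 0.5 / 0.7 = 304.7 mg

305 mg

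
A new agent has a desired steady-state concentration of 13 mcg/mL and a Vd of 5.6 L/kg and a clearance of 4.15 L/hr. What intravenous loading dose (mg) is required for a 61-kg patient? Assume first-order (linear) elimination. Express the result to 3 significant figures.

Vd = 5.6 L/kg × 61 kg = 341.6 L
Loading dose depends on Vd (not clearance): it fills the distribution volume.
LD = Vd × C = 341.6 × 13.00 = 4441 mg

4440 mg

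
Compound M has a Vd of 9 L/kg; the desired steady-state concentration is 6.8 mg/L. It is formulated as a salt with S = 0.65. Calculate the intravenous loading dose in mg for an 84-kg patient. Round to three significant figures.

Total Vd = 9 × 84 = 756.0 L
LD = Vd × C / S = 756.0 × 6.800 / 0.65 = 7909 mg

7910 mg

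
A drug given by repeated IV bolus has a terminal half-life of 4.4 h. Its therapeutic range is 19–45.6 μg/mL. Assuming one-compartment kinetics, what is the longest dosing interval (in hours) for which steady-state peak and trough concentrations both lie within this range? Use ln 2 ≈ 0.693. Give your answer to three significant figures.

5.56 h

k = 0.693 / t½ = 0.693 / 4.4 = 0.1575 h⁻¹
Between IV bolus doses, concentration decays as C = C₀·e^(−kτ), so C_peak/C_trough = e^(kτ).
τ_max = ln(C_peak/C_trough) / k = ln(45.6/19) / 0.1575 = 0.8755 / 0.1575 = 5.559 h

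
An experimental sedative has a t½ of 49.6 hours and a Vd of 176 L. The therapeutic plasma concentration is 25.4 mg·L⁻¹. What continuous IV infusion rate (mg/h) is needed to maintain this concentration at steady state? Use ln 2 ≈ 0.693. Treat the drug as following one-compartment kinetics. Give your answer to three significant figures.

k = 0.693/49.6 = 0.01397 h⁻¹, so CL = k·Vd = 0.01397 × 176.0 = 2.459 L/h
Infusion rate = CL × Css = 2.459 × 25.4 = 62.46 mg/h

62.5 mg/h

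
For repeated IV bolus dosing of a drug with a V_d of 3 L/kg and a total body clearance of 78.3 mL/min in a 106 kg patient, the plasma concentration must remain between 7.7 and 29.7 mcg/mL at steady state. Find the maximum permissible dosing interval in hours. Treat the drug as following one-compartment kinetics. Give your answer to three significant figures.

Vd(total) = 106 kg × 3 L/kg = 318.0 L
CL = 78.3 mL/min × 60/1000 = 4.698 L/h
k = CL / Vd = 4.698 / 318.0 = 0.01477 h⁻¹
Between IV bolus doses, concentration decays as C = C₀·e^(−kτ), so C_peak/C_trough = e^(kτ).
τ_max = ln(C_peak/C_trough) / k = ln(29.7/7.7) / 0.01477 = 1.350 / 0.01477 = 91.40 h

91.4 h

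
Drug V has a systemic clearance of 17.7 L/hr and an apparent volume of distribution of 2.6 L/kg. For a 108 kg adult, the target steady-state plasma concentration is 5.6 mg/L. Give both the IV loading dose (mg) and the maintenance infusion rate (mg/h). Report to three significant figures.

Total Vd = 2.6 × 108 = 280.8 L
LD = Vd · C_target = 280.8 × 5.6 = 1572 mg
Infusion rate = 17.70 L/h × 5.6 mg/L = 99.12 mg/h

(a) 1570 mg; (b) 99.1 mg/h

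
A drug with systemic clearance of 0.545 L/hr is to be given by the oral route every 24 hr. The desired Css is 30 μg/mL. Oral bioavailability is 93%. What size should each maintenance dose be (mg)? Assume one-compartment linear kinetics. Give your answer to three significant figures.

D = CL × Css × τ / F = 0.5450 × 30 × 24 / 0.93 = 421.9 mg

422 mg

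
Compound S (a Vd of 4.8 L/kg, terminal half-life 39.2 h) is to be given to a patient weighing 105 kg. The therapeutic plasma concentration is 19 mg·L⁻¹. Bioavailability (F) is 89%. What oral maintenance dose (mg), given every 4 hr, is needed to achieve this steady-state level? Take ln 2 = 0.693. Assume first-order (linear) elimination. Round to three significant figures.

Vd = 4.8 L/kg × 105 kg = 504.0 L
k = 0.693/39.2 = 0.01768 h⁻¹, so CL = k·Vd = 0.01768 × 504.0 = 8.911 L/h
D = CL × Css × τ / F = 8.911 × 19 × 4 / 0.89 = 760.9 mg

761 mg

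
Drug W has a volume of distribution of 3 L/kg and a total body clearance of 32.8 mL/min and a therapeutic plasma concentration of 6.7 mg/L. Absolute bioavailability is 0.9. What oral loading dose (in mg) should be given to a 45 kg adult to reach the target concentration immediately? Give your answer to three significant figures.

Total Vd = 3 × 45 = 135.0 L
Loading dose depends on Vd (not clearance): it fills the distribution volume.
LD = Vd × C / F = 135.0 × 6.700 / 0.9 = 1005 mg

1010 mg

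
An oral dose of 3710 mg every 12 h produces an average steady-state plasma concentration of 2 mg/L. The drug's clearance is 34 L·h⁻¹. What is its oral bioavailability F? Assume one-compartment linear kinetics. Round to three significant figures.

F·D/τ = CL·Css at steady state → F = CL·Css·τ / D.
F = 34 × 2 × 12 / 3710 = 0.220

0.220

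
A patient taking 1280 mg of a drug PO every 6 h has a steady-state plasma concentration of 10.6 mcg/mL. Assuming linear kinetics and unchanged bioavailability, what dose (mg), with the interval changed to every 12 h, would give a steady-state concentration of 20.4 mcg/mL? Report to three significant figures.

With linear kinetics, Css is proportional to dose rate (D/τ) at fixed clearance.
D₂ = D₁ × (Css,target / Css,current) × (τ₂/τ₁) = 1280 × (20.4/10.6) × (12/6) = 4927 mg

4930 mg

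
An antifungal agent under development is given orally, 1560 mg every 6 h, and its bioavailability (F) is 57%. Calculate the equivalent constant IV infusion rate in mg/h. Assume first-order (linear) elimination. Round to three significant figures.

Equivalent systemic input: infusion rate = F·D/τ.
Rate = 0.57 × 1560 / 6 = 148.2 mg/h

148 mg/h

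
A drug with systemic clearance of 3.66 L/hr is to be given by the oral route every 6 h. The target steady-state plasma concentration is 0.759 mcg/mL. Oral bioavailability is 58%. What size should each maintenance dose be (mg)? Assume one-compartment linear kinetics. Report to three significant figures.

28.7 mg

D = CL × Css × τ / F = 3.660 × 0.759 × 6 / 0.58 = 28.74 mg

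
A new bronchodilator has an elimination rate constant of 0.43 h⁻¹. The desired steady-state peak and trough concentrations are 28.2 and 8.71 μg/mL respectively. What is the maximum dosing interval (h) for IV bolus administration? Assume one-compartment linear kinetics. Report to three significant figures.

2.73 h

Between IV bolus doses, concentration decays as C = C₀·e^(−kτ), so C_peak/C_trough = e^(kτ).
τ_max = ln(C_peak/C_trough) / k = ln(28.2/8.71) / 0.4300 = 1.175 / 0.4300 = 2.733 h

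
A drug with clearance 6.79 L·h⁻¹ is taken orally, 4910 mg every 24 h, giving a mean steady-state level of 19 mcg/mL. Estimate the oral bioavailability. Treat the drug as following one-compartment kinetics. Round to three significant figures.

F·D/τ = CL·Css at steady state → F = CL·Css·τ / D.
F = 6.79 × 19 × 24 / 4910 = 0.631

0.631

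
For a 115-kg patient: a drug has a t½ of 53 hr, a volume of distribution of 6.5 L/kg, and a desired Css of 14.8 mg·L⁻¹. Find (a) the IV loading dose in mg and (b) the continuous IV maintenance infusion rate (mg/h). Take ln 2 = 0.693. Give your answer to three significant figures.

Vd = 6.5 L/kg × 115 kg = 747.5 L
LD = Vd × C = 747.5 × 14.8 = 11060 mg
CL = 0.693 × Vd / t½ = 0.693 × 747.5 / 53 = 9.774 L/h
Infusion rate = CL × Css = 9.774 × 14.8 = 144.7 mg/h

(a) 11100 mg; (b) 145 mg/h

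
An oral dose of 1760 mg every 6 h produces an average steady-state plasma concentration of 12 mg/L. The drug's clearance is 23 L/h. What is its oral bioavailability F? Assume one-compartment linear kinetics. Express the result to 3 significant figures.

F·D/τ = CL·Css at steady state → F = CL·Css·τ / D.
F = 23 × 12 × 6 / 1760 = 0.941

0.941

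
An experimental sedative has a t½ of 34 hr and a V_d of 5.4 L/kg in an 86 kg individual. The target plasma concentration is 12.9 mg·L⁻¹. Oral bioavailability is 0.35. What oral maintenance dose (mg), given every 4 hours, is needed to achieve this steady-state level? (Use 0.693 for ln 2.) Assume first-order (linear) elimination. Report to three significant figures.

1400 mg

Total Vd = 5.4 × 86 = 464.4 L
k = 0.693/34 = 0.02038 h⁻¹, so CL = k·Vd = 0.02038 × 464.4 = 9.464 L/h
D = CL × Css × τ / F = 9.464 × 12.9 × 4 / 0.35 = 1395 mg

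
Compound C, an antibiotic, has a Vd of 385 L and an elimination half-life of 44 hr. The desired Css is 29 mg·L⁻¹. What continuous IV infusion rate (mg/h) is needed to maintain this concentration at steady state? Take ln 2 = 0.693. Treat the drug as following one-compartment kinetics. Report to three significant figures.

176 mg/h

k = 0.693/44 = 0.01575 h⁻¹, so CL = k·Vd = 0.01575 × 385.0 = 6.064 L/h
Infusion rate = CL × Css = 6.064 × 29 = 175.9 mg/h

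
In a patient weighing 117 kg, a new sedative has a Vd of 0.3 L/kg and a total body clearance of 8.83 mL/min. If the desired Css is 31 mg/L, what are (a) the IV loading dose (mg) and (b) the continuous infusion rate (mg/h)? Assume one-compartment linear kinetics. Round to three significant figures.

(a) 1090 mg; (b) 16.4 mg/h

Total Vd = 0.3 × 117 = 35.10 L
LD = Vd · C_target = 35.10 × 31 = 1088 mg
CL = 8.83 mL/min = 8.83 × 0.06 = 0.5298 L/h
Maintenance: replace elimination → rate = CL × Css = 0.5298 × 31 = 16.42 mg/h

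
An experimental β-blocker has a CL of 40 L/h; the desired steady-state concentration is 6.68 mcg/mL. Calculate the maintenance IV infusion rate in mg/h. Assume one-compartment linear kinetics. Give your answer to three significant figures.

Rate = CL × Css = 40.00 × 6.68 = 267.2 mg/h

267 mg/h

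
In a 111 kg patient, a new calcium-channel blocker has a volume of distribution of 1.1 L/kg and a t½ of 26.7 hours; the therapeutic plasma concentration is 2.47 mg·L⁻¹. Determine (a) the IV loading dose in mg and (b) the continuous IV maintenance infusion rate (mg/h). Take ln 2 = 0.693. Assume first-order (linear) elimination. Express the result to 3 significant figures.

(a) 302 mg; (b) 7.83 mg/h

Vd(total) = 111 kg × 1.1 L/kg = 122.1 L
LD = Vd × C = 122.1 × 2.47 = 301.6 mg
CL = 0.693 × Vd / t½ = 0.693 × 122.1 / 26.7 = 3.169 L/h
Infusion rate = CL × Css = 3.169 × 2.47 = 7.827 mg/h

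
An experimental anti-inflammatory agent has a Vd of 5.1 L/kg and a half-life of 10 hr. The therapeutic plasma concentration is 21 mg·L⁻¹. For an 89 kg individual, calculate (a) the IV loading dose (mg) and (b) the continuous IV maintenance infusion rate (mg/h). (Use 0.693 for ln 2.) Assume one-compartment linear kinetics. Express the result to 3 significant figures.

(a) 9530 mg; (b) 661 mg/h

Vd = 5.1 L/kg × 89 kg = 453.9 L
LD = Vd × C = 453.9 × 21 = 9532 mg
CL = 0.693 × Vd / t½ = 0.693 × 453.9 / 10 = 31.46 L/h
Infusion rate = CL × Css = 31.46 × 21 = 660.7 mg/h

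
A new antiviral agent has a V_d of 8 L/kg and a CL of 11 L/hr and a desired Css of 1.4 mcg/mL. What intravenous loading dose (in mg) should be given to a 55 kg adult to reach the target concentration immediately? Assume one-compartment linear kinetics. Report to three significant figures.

616 mg

Total Vd = 8 × 55 = 440.0 L
The loading dose fills Vd to the target concentration; clearance is irrelevant here.
LD = Vd × C = 440.0 × 1.400 = 616.0 mg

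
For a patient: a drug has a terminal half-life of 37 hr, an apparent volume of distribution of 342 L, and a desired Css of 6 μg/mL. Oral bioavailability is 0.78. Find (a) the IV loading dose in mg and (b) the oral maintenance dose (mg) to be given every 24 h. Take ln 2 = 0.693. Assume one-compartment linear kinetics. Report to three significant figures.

(a) 2050 mg; (b) 1180 mg

LD = Vd × C = 342.0 × 6 = 2052 mg
CL = 0.693 × Vd / t½ = 0.693 × 342.0 / 37 = 6.406 L/h
D = CL × Css × τ / F = 6.406 × 6 × 24 / 0.78 = 1183 mg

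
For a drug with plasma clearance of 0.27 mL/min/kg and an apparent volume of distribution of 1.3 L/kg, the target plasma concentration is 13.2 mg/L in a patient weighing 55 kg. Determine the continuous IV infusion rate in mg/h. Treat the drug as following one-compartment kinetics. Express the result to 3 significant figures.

11.8 mg/h

CL = 0.27 mL/min/kg × 55 kg = 14.85 mL/min = 14.85 × 60/1000 = 0.8910 L/h
Maintenance depends on clearance, not Vd — rate in must match rate out.
Rate = CL × Css = 0.8910 × 13.2 = 11.76 mg/h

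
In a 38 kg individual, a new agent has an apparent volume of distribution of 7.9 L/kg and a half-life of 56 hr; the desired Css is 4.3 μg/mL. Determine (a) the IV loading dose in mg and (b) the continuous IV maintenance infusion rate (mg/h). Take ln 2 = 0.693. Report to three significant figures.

(a) 1290 mg; (b) 16.0 mg/h

Total Vd = 7.9 × 38 = 300.2 L
LD = Vd × C = 300.2 × 4.3 = 1291 mg
CL = 0.693 × Vd / t½ = 0.693 × 300.2 / 56 = 3.715 L/h
Infusion rate = CL × Css = 3.715 × 4.3 = 15.97 mg/h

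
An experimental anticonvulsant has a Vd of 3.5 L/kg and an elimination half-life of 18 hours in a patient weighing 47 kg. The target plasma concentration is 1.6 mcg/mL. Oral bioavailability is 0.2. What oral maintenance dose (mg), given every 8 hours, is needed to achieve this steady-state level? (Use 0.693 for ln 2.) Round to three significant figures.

405 mg

Total Vd = 3.5 × 47 = 164.5 L
k = 0.693/18 = 0.03850 h⁻¹, so CL = k·Vd = 0.03850 × 164.5 = 6.333 L/h
D = CL × Css × τ / F = 6.333 × 1.6 × 8 / 0.2 = 405.3 mg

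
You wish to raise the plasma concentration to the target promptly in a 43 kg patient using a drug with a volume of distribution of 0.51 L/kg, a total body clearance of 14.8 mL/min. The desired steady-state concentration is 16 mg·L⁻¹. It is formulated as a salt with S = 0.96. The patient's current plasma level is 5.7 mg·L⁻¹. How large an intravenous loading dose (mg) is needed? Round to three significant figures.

Vd = 0.51 L/kg × 43 kg = 21.93 L
Concentration deficit ΔC = 16 − 5.7 = 10.30 mg/L
LD = Vd × ΔC / S = 21.93 × 10.30 / 0.96 = 235.3 mg

235 mg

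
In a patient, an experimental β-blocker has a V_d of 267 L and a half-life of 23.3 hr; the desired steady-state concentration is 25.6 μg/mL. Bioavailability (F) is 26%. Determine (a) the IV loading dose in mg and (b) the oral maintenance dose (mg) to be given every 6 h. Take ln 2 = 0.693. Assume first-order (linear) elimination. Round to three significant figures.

(a) 6840 mg; (b) 4690 mg

LD = Vd × C = 267.0 × 25.6 = 6835 mg
CL = 0.693 × Vd / t½ = 0.693 × 267.0 / 23.3 = 7.941 L/h
D = CL × Css × τ / F = 7.941 × 25.6 × 6 / 0.26 = 4691 mg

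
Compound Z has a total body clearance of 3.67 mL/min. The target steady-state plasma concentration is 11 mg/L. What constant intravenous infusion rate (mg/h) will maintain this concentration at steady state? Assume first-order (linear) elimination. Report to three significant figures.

2.42 mg/h

Convert clearance: 3.67 mL/min × 60 min/h ÷ 1000 mL/L = 0.2202 L/h
At steady state, infusion rate equals elimination rate: rate in = CL × Css.
Rate = CL × Css = 0.2202 × 11 = 2.422 mg/h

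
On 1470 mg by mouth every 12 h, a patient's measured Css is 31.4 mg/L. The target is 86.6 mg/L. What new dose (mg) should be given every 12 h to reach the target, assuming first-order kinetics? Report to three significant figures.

With linear kinetics, Css is proportional to dose rate (D/τ) at fixed clearance.
D₂ = D₁ × (Css,target / Css,current) = 1470 × 86.6/31.4 = 4054 mg

4050 mg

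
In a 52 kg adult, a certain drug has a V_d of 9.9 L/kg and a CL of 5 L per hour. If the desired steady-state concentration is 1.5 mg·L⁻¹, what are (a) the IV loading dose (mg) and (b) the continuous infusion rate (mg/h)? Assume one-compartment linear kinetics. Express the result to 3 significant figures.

Vd(total) = 52 kg × 9.9 L/kg = 514.8 L
Loading: fill Vd to C_target → 514.8 L × 1.5 mg/L = 772.2 mg
Maintenance: replace elimination → rate = CL × Css = 5.000 × 1.5 = 7.500 mg/h

(a) 772 mg; (b) 7.50 mg/h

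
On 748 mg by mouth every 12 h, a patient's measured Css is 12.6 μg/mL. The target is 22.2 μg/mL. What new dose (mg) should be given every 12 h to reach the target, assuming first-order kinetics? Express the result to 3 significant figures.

1320 mg

For first-order elimination, Css ∝ F·D/(CL·τ); F and CL are unchanged, so Css ∝ D/τ.
D₂ = D₁ × (Css,target / Css,current) = 748 × 22.2/12.6 = 1318 mg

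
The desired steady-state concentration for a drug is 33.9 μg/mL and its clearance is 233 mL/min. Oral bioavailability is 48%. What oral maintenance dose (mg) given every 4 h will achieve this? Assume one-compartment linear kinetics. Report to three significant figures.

3950 mg

Convert clearance: 233 mL/min × 60 min/h ÷ 1000 mL/L = 13.98 L/h
D = CL × Css × τ / F = 13.98 × 33.9 × 4 / 0.48 = 3949 mg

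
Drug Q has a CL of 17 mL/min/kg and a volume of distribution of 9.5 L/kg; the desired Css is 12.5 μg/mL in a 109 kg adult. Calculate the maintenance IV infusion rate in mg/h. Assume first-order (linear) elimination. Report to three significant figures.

1390 mg/h

CL = 17 mL/min/kg × 109 kg = 1853 mL/min = 1853 × 60/1000 = 111.2 L/h
Infusion rate = CL · Css = 111.2 L/h × 12.5 mg/L = 1390 mg/h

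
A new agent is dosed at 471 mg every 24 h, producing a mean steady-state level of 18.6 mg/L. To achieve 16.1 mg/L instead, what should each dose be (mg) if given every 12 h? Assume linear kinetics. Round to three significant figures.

204 mg

With linear kinetics, Css is proportional to dose rate (D/τ) at fixed clearance.
D₂ = D₁ × (Css,target / Css,current) × (τ₂/τ₁) = 471 × (16.1/18.6) × (12/24) = 203.8 mg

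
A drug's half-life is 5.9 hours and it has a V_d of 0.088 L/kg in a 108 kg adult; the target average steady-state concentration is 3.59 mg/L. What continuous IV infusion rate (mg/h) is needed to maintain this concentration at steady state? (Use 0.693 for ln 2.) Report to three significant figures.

Total Vd = 0.088 × 108 = 9.504 L
CL = 0.693 × Vd / t½ = 0.693 × 9.504 / 5.9 = 1.116 L/h
Infusion rate = CL × Css = 1.116 × 3.59 = 4.006 mg/h

4.01 mg/h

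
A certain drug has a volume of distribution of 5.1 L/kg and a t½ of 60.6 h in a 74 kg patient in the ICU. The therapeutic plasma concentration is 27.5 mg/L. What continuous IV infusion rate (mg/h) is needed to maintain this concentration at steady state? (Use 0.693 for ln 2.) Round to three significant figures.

Vd = 5.1 L/kg × 74 kg = 377.4 L
k = 0.693/60.6 = 0.01144 h⁻¹, so CL = k·Vd = 0.01144 × 377.4 = 4.317 L/h
Infusion rate = CL × Css = 4.317 × 27.5 = 118.7 mg/h

119 mg/h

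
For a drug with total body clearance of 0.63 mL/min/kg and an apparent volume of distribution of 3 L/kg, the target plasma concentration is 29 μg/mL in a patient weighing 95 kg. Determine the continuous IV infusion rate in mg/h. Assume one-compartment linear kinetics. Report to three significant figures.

104 mg/h

CL = 0.63 mL/min/kg × 95 kg = 59.85 mL/min = 59.85 × 60/1000 = 3.591 L/h
Vd does not affect the maintenance rate; only clearance governs steady-state input.
Rate = CL × Css = 3.591 × 29 = 104.1 mg/h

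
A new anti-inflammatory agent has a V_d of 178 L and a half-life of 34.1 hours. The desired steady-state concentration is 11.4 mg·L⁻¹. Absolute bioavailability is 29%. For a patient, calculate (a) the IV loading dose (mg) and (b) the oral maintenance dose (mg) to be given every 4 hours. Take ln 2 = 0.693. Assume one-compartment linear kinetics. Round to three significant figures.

LD = Vd × C = 178.0 × 11.4 = 2029 mg
CL = 0.693 × Vd / t½ = 0.693 × 178.0 / 34.1 = 3.617 L/h
D = CL × Css × τ / F = 3.617 × 11.4 × 4 / 0.29 = 568.7 mg

(a) 2030 mg; (b) 569 mg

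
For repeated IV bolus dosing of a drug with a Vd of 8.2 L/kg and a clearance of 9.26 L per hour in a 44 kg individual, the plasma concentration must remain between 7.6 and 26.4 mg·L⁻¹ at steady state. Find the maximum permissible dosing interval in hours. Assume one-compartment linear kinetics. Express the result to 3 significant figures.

Vd(total) = 44 kg × 8.2 L/kg = 360.8 L
k = CL / Vd = 9.260 / 360.8 = 0.02567 h⁻¹
Between IV bolus doses, concentration decays as C = C₀·e^(−kτ), so C_peak/C_trough = e^(kτ).
τ_max = ln(C_peak/C_trough) / k = ln(26.4/7.6) / 0.02567 = 1.245 / 0.02567 = 48.50 h

48.5 h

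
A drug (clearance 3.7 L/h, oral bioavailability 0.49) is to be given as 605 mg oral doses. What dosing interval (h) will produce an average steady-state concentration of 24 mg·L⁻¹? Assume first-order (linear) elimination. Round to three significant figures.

3.34 h

F·D/τ = CL·Css → τ = F·D / (CL·Css).
τ = 0.49 × 605 / (3.7 × 24) = 3.338 h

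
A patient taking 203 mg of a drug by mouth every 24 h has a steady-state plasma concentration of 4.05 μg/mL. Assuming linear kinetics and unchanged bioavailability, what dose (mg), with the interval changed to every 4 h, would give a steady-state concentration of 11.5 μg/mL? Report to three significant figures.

For first-order elimination, Css ∝ F·D/(CL·τ); F and CL are unchanged, so Css ∝ D/τ.
D₂ = D₁ × (Css,target / Css,current) × (τ₂/τ₁) = 203 × (11.5/4.05) × (4/24) = 96.07 mg

96.1 mg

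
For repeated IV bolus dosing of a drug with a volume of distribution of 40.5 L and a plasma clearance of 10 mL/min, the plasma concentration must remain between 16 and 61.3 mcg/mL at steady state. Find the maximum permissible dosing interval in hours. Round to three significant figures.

90.7 h

CL = 10 mL/min = 10 × 0.06 = 0.6000 L/h
k = CL / Vd = 0.6000 / 40.50 = 0.01481 h⁻¹
Between IV bolus doses, concentration decays as C = C₀·e^(−kτ), so C_peak/C_trough = e^(kτ).
τ_max = ln(C_peak/C_trough) / k = ln(61.3/16) / 0.01481 = 1.343 / 0.01481 = 90.68 h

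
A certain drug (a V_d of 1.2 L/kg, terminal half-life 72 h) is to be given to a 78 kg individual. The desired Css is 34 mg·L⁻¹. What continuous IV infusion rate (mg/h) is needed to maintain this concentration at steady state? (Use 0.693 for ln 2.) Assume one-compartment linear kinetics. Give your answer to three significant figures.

30.6 mg/h

Vd(total) = 78 kg × 1.2 L/kg = 93.60 L
k = 0.693/72 = 0.009625 h⁻¹, so CL = k·Vd = 0.009625 × 93.60 = 0.9009 L/h
Infusion rate = CL × Css = 0.9009 × 34 = 30.63 mg/h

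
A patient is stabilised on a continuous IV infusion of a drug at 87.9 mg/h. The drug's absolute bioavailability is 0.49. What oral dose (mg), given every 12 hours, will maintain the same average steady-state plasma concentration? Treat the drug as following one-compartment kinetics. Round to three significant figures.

To maintain the same Css, the systemic dosing rate must be unchanged: F·D/τ = infusion rate.
D = rate × τ / F = 87.9 × 12 / 0.49 = 2153 mg

2150 mg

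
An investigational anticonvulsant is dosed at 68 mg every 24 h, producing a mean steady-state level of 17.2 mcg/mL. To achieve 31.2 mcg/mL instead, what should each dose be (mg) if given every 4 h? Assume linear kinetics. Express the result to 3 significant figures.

20.6 mg

With linear kinetics, Css is proportional to dose rate (D/τ) at fixed clearance.
D₂ = D₁ × (Css,target / Css,current) × (τ₂/τ₁) = 68 × (31.2/17.2) × (4/24) = 20.56 mg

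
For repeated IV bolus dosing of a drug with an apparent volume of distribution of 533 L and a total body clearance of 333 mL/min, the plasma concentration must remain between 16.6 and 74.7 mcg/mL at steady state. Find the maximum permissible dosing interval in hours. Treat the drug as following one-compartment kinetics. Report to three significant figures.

40.1 h

CL = 333 mL/min × 60/1000 = 19.98 L/h
k = CL / Vd = 19.98 / 533.0 = 0.03749 h⁻¹
Between IV bolus doses, concentration decays as C = C₀·e^(−kτ), so C_peak/C_trough = e^(kτ).
τ_max = ln(C_peak/C_trough) / k = ln(74.7/16.6) / 0.03749 = 1.504 / 0.03749 = 40.12 h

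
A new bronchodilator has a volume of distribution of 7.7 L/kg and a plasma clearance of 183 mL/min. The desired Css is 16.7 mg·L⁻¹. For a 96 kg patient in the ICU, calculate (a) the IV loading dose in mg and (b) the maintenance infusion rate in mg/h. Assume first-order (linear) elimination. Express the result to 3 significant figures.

Vd = 7.7 L/kg × 96 kg = 739.2 L
Loading: fill Vd to C_target → 739.2 L × 16.7 mg/L = 12340 mg
CL = 183 mL/min = 183 × 0.06 = 10.98 L/h
Maintenance: replace elimination → rate = CL × Css = 10.98 × 16.7 = 183.4 mg/h

(a) 12300 mg; (b) 183 mg/h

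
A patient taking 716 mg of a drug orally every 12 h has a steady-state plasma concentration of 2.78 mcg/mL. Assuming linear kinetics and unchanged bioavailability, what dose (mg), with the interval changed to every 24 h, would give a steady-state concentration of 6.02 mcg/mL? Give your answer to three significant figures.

For first-order elimination, Css ∝ F·D/(CL·τ); F and CL are unchanged, so Css ∝ D/τ.
D₂ = D₁ × (Css,target / Css,current) × (τ₂/τ₁) = 716 × (6.02/2.78) × (24/12) = 3101 mg

3100 mg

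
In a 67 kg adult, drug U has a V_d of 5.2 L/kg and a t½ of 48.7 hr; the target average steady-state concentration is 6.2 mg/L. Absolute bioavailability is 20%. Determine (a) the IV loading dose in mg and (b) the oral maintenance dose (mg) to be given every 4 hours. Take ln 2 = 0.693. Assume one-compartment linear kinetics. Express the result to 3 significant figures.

Total Vd = 5.2 × 67 = 348.4 L
LD = Vd × C = 348.4 × 6.2 = 2160 mg
CL = 0.693 × Vd / t½ = 0.693 × 348.4 / 48.7 = 4.958 L/h
D = CL × Css × τ / F = 4.958 × 6.2 × 4 / 0.2 = 614.8 mg

(a) 2160 mg; (b) 615 mg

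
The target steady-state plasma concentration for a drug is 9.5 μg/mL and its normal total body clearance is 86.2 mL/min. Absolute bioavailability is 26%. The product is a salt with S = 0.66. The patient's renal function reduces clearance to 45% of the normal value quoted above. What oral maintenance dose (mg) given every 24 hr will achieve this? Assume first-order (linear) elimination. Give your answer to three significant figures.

Convert clearance: 86.2 mL/min × 60 min/h ÷ 1000 mL/L = 5.172 L/h
Patient clearance = 0.45 × 5.172 = 2.327 L/h
At steady state, dose per interval replaces the amount cleared in that interval: F·S·D/τ = CL·Css.
D = CL × Css × τ / F / S = 2.327 × 9.5 × 24 / 0.26 / 0.66 = 3092 mg

3090 mg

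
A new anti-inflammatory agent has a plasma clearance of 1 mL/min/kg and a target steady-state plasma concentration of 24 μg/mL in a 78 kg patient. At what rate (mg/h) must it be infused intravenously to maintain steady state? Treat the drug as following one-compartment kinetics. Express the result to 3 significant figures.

112 mg/h

CL = 1 mL/min/kg × 78 kg = 78.00 mL/min = 78.00 × 60/1000 = 4.680 L/h
At steady state, infusion rate equals elimination rate: rate in = CL × Css.
Infusion rate = CL · Css = 4.680 L/h × 24 mg/L = 112.3 mg/h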